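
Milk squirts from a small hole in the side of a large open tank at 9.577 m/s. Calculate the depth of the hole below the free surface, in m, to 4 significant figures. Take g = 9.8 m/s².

Inverting v = √(2gh) gives h = v² / 2g.
h = 9.577²/(2·9.8) = 91.72/19.60 = 4.680 m.

4.680 m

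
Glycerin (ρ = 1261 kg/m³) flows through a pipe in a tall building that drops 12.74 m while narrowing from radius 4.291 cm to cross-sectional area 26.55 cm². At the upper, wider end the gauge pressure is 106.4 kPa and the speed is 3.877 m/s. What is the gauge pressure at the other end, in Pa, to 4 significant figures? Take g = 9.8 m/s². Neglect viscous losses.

228300 Pa

By continuity, v₂ = v₁·A₁/A₂ = 3.877·(57.85/26.55) = 8.447 m/s.
Energy conservation along the streamline gives P₂ = P₁ − ½ρ(v₂² − v₁²) − ρg(h₂ − h₁).
P₂ = 106400 + ½·1261·(3.877² − 8.447²) − 1261·9.8·(−12.74) = 106400 + (-35510) − (-157400) = 228300 Pa.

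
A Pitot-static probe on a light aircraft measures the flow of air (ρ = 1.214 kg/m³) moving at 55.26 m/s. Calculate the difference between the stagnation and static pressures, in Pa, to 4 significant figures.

Bernoulli between the free stream and the stagnation point: ½ρv² = P_stag − P_static.
ΔP = ½·1.214·55.26² = 1854 Pa.

1854 Pa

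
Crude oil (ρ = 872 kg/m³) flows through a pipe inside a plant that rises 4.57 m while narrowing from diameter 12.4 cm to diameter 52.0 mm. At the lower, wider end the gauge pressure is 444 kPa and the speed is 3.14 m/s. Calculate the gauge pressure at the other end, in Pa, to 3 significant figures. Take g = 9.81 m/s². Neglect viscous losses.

Continuity gives A₁v₁ = A₂v₂, so v₂ = (121 cm²)/(21.2 cm²) × 3.14 m/s = 17.9 m/s.
Applying Bernoulli between the two ends and solving for P₂: P₂ = P₁ + ½ρ(v₁² − v₂²) − ρgΔh.
P₂ = 444000 + ½·872·(3.14² − 17.9²) − 872·9.81·(+4.57) = 444000 + (-135000) − (39100) = 270000 Pa.

P₂ ≈ 270000 Pa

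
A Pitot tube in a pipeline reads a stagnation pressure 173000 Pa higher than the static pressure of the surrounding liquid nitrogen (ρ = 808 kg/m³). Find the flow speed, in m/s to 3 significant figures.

20.7 m/s

The dynamic pressure equals the rise in static pressure at the stagnation point: ΔP = ½ρv².
v = √(2ΔP/ρ) = √(2·173000/808) = 20.7 m/s.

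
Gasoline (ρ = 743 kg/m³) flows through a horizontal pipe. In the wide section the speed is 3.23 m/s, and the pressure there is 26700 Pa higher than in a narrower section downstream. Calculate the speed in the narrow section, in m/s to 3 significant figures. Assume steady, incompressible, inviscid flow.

Horizontal Bernoulli: P₁ + ½ρv₁² = P₂ + ½ρv₂², so v₂² = v₁² + 2(P₁ − P₂)/ρ.
v₂ = √(3.23² + 2·26700/743) = √(10.4 + 71.9) = 9.07 m/s.

v₂ = 9.07 m/s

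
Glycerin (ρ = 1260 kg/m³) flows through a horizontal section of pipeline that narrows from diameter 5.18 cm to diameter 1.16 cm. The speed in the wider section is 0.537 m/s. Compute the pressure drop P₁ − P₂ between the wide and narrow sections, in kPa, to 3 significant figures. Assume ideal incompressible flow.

ΔP = 72.1 kPa

Mass conservation (A₁v₁ = A₂v₂) gives v₂ = 0.537 × 21.1/1.06 = 10.7 m/s.
The pipe is horizontal, so Bernoulli reduces to P₁ + ½ρv₁² = P₂ + ½ρv₂².
P₁ − P₂ = ½·1260·(10.7² − 0.537²) = ½·1260·114 = 72100 Pa.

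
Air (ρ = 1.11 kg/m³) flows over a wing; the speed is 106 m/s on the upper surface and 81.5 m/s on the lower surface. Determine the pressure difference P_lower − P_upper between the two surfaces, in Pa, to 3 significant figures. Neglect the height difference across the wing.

With negligible Δh, P + ½ρv² is constant, so P_low − P_up = ½ρ(v_up² − v_low²).
ΔP = ½·1.11·(106² − 81.5²) = 2550 Pa.

2550 Pa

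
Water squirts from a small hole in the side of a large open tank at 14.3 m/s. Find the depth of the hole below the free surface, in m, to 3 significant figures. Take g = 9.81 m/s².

Torricelli: v = √(2gh), so h = v²/(2g).
h = 14.3²/(2·9.81) = 204/19.62 = 10.4 m.

h ≈ 10.4 m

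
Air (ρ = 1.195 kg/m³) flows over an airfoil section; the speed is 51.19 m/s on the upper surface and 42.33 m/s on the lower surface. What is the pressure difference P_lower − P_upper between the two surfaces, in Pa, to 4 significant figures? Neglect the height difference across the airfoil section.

Bernoulli (same height): P_lower − P_upper = ½ρ(v_upper² − v_lower²).
ΔP = ½·1.195·(51.19² − 42.33²) = 495.1 Pa.

495.1 Pa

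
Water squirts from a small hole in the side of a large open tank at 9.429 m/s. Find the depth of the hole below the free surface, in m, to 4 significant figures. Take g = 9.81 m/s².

h ≈ 4.531 m

Inverting v = √(2gh) gives h = v² / 2g.
h = 9.429²/(2·9.81) = 88.91/19.62 = 4.531 m.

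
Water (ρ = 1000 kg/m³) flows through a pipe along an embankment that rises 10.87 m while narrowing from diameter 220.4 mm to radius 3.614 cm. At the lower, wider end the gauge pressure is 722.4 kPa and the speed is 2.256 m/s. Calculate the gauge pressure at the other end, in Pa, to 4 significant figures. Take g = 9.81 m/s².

Continuity gives A₁v₁ = A₂v₂, so v₂ = (381.5 cm²)/(41.03 cm²) × 2.256 m/s = 20.98 m/s.
Applying Bernoulli between the two ends and solving for P₂: P₂ = P₁ + ½ρ(v₁² − v₂²) − ρgΔh.
P₂ = 722400 + ½·1000·(2.256² − 20.98²) − 1000·9.81·(+10.87) = 722400 + (-217500) − (106600) = 398300 Pa.

P₂ = 398300 Pa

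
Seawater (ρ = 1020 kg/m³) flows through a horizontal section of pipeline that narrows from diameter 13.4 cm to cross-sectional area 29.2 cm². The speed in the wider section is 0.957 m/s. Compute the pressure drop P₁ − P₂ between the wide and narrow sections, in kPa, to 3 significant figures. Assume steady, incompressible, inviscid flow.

Mass conservation (A₁v₁ = A₂v₂) gives v₂ = 0.957 × 141/29.2 = 4.62 m/s.
Bernoulli (h₁ = h₂): P₁ − P₂ = ½ρ(v₂² − v₁²).
P₁ − P₂ = ½·1020·(4.62² − 0.957²) = ½·1020·20.4 = 10400 Pa.

ΔP ≈ 10.4 kPa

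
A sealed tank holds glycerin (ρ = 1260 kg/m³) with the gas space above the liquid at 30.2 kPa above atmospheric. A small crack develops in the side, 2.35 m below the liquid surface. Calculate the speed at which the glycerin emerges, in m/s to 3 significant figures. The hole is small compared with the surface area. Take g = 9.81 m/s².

9.70 m/s

Take point 1 at the surface (v₁ ≈ 0) and point 2 at the hole (at atmospheric pressure). Bernoulli: P₁ + ρg h = P_atm + ½ρv₂².
With P₁ − P_atm = 30200 Pa, v₂ = √(2gh + 2ΔP/ρ) = √(2·9.81·2.35 + 2·30200/1260) = 9.70 m/s.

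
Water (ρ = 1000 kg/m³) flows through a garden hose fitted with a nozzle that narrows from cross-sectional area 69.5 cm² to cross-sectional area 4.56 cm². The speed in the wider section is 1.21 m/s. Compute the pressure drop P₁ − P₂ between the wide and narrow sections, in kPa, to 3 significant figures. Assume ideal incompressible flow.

ΔP ≈ 169 kPa

Mass conservation (A₁v₁ = A₂v₂) gives v₂ = 1.21 × 69.5/4.56 = 18.4 m/s.
The pipe is horizontal, so Bernoulli reduces to P₁ + ½ρv₁² = P₂ + ½ρv₂².
P₁ − P₂ = ½·1000·(18.4² − 1.21²) = ½·1000·339 = 169000 Pa.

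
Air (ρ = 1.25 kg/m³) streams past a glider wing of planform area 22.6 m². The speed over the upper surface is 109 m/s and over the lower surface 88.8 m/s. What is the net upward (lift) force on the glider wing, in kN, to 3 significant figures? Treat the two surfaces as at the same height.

From P + ½ρv² = const at equal height, P_low − P_up = ½ρ(v_up² − v_low²).
ΔP = ½·1.25·(109² − 88.8²) = 2500 Pa.
Lift = ΔP · A = 2500 × 22.6 = 56400 N.

F = 56.4 kN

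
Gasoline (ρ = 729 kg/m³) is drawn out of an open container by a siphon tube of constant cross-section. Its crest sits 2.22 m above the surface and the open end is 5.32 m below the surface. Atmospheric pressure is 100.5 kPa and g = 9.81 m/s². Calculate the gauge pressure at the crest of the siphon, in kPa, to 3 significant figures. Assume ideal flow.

P_gauge ≈ -53.9 kPa

From the surface to the outlet (both open to atmosphere, surface at rest): v = √(2g·h_out) = √(2·9.81·5.32) = 10.2 m/s.
The bore is uniform, so the speed at the crest is the same v. Bernoulli surface→crest: P_atm = P_top + ½ρv² + ρg·h_top.
P_top = 100500 − ½·729·10.2² − 729·9.81·2.22 = 46600 Pa. So P_gauge = P_top − P_atm = -53900 Pa.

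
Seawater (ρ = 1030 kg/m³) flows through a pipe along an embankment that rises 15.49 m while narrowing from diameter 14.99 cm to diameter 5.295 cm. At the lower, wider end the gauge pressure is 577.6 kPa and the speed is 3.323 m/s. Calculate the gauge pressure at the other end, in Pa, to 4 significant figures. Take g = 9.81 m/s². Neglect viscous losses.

61500 Pa

The volume flow rate is constant, so v₂ = (A₁/A₂)v₁ = (176.5/22.02)·3.323 = 26.63 m/s.
Applying Bernoulli between the two ends and solving for P₂: P₂ = P₁ + ½ρ(v₁² − v₂²) − ρgΔh.
P₂ = 577600 + ½·1030·(3.323² − 26.63²) − 1030·9.81·(+15.49) = 577600 + (-359600) − (156500) = 61500 Pa.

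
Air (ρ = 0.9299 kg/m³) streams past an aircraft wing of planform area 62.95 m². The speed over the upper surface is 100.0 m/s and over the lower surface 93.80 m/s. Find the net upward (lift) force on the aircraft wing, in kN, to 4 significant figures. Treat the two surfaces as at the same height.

The faster flow above has the lower pressure; Bernoulli (same height) gives ΔP = ½ρ(v_up² − v_low²).
ΔP = ½·0.9299·(100.0² − 93.80²) = 558.7 Pa.
Lift = ΔP · A = 558.7 × 62.95 = 35170 N.

F = 35.17 kN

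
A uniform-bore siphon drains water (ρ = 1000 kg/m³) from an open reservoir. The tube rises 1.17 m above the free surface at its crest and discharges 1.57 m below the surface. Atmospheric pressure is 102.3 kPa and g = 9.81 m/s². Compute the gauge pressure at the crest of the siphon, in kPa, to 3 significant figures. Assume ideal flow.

-26.9 kPa

From the surface to the outlet (both open to atmosphere, surface at rest): v = √(2g·h_out) = √(2·9.81·1.57) = 5.55 m/s.
The bore is uniform, so the speed at the crest is the same v. Bernoulli surface→crest: P_atm = P_top + ½ρv² + ρg·h_top.
P_top = 102300 − ½·1000·5.55² − 1000·9.81·1.17 = 75400 Pa. So P_gauge = P_top − P_atm = -26900 Pa.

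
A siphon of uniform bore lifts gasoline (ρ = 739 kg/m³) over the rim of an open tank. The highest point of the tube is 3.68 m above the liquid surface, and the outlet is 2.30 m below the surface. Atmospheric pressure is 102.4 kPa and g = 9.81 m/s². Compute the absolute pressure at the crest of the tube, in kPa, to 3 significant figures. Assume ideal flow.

Bernoulli surface→outlet gives ½v² = g·h_out, so v = √(2·9.81·2.30) = 6.72 m/s.
The bore is uniform, so the speed at the crest is the same v. Bernoulli surface→crest: P_atm = P_top + ½ρv² + ρg·h_top.
P_top = 102400 − ½·739·6.72² − 739·9.81·3.68 = 59000 Pa.

P_top ≈ 59.0 kPa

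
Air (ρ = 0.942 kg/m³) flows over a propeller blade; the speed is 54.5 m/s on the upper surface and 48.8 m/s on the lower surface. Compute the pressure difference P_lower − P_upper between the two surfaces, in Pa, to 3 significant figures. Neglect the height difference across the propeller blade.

ΔP ≈ 277 Pa

The pressure is lower where the speed is higher: ΔP = ½ρ(v_up² − v_low²).
ΔP = ½·0.942·(54.5² − 48.8²) = 277 Pa.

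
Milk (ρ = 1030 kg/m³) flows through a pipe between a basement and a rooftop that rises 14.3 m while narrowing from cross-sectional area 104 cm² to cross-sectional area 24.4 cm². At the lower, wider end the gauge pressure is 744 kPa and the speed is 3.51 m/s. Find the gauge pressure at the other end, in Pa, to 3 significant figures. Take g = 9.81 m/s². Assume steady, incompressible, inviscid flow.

P₂ = 491000 Pa

The volume flow rate is constant, so v₂ = (A₁/A₂)v₁ = (104/24.4)·3.51 = 15.0 m/s.
Applying Bernoulli between the two ends and solving for P₂: P₂ = P₁ + ½ρ(v₁² − v₂²) − ρgΔh.
P₂ = 744000 + ½·1030·(3.51² − 15.0²) − 1030·9.81·(+14.3) = 744000 + (-109000) − (144000) = 491000 Pa.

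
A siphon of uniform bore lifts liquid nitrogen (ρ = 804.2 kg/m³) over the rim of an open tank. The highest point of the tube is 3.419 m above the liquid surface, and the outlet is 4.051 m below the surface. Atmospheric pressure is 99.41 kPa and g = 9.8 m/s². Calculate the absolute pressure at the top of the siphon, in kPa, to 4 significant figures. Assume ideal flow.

From the surface to the outlet (both open to atmosphere, surface at rest): v = √(2g·h_out) = √(2·9.8·4.051) = 8.911 m/s.
The bore is uniform, so the speed at the crest is the same v. Bernoulli surface→crest: P_atm = P_top + ½ρv² + ρg·h_top.
P_top = 99410 − ½·804.2·8.911² − 804.2·9.8·3.419 = 40540 Pa.

P_top ≈ 40.54 kPa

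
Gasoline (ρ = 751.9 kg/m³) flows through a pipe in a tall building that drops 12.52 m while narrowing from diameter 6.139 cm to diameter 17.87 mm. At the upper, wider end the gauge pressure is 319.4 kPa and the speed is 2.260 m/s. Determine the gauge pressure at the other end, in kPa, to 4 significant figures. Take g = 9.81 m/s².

146.2 kPa

Continuity gives A₁v₁ = A₂v₂, so v₂ = (29.60 cm²)/(2.508 cm²) × 2.260 m/s = 26.67 m/s.
Bernoulli: P₁ + ½ρv₁² + ρg h₁ = P₂ + ½ρv₂² + ρg h₂, so P₂ = P₁ + ½ρ(v₁² − v₂²) − ρg(h₂ − h₁).
P₂ = 319400 + ½·751.9·(2.260² − 26.67²) − 751.9·9.81·(−12.52) = 319400 + (-265500) − (-92350) = 146200 Pa.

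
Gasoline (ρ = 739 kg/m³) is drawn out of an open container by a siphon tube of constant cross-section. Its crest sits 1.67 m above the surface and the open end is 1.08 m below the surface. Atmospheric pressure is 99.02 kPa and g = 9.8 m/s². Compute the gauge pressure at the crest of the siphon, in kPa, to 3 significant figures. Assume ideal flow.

-19.9 kPa

Bernoulli surface→outlet gives ½v² = g·h_out, so v = √(2·9.8·1.08) = 4.60 m/s.
With constant cross-section the crest speed equals v; applying Bernoulli from the surface up to the crest, P_top = P_atm − ½ρv² − ρg·h_top.
P_top = 99020 − ½·739·4.60² − 739·9.8·1.67 = 79100 Pa. So P_gauge = P_top − P_atm = -19900 Pa.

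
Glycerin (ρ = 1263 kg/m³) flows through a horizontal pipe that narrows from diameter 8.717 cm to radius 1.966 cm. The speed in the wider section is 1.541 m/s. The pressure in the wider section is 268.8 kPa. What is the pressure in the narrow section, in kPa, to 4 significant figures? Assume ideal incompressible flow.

P₂ ≈ 234.1 kPa

The volume flow rate is constant, so v₂ = (A₁/A₂)v₁ = (59.68/12.14)·1.541 = 7.574 m/s.
Bernoulli (h₁ = h₂): P₁ − P₂ = ½ρ(v₂² − v₁²).
P₂ = P₁ − ½ρ(v₂² − v₁²) = 268800 − ½·1263·(7.574² − 1.541²) = 268800 − 34720 = 234100 Pa.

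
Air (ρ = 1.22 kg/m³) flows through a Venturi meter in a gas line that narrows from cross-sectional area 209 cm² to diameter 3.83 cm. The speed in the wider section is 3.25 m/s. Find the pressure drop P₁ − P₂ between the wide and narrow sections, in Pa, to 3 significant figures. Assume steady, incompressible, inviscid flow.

Mass conservation (A₁v₁ = A₂v₂) gives v₂ = 3.25 × 209/11.5 = 59.0 m/s.
The pipe is horizontal, so Bernoulli reduces to P₁ + ½ρv₁² = P₂ + ½ρv₂².
P₁ − P₂ = ½·1.22·(59.0² − 3.25²) = ½·1.22·3470 = 2110 Pa.

ΔP ≈ 2110 Pa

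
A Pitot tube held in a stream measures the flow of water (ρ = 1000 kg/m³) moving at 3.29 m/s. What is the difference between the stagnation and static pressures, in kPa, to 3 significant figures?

Bernoulli between the free stream and the stagnation point: ½ρv² = P_stag − P_static.
ΔP = ½·1000·3.29² = 5410 Pa.

ΔP ≈ 5.41 kPa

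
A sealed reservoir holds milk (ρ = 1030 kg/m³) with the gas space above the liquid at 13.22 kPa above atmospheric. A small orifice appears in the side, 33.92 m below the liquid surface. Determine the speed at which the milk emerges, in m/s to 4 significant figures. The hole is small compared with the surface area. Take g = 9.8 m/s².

Take point 1 at the surface (v₁ ≈ 0) and point 2 at the hole (at atmospheric pressure). Bernoulli: P₁ + ρg h = P_atm + ½ρv₂².
With P₁ − P_atm = 13220 Pa, v₂ = √(2gh + 2ΔP/ρ) = √(2·9.8·33.92 + 2·13220/1030) = 26.28 m/s.

v ≈ 26.28 m/s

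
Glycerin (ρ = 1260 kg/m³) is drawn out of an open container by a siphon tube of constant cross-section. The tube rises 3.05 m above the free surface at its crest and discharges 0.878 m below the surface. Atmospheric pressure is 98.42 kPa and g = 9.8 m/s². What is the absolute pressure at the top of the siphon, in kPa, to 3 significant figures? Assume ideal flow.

P_top = 49.9 kPa

From the surface to the outlet (both open to atmosphere, surface at rest): v = √(2g·h_out) = √(2·9.8·0.878) = 4.15 m/s.
The bore is uniform, so the speed at the crest is the same v. Bernoulli surface→crest: P_atm = P_top + ½ρv² + ρg·h_top.
P_top = 98420 − ½·1260·4.15² − 1260·9.8·3.05 = 49900 Pa.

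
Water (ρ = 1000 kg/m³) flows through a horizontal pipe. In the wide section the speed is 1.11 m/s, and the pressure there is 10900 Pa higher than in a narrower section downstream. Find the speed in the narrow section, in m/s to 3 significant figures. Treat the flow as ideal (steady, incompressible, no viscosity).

Horizontal Bernoulli: P₁ + ½ρv₁² = P₂ + ½ρv₂², so v₂² = v₁² + 2(P₁ − P₂)/ρ.
v₂ = √(1.11² + 2·10900/1000) = √(1.23 + 21.8) = 4.80 m/s.

v₂ ≈ 4.80 m/s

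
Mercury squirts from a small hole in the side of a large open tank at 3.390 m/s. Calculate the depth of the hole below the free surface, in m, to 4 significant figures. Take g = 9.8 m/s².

Torricelli: v = √(2gh), so h = v²/(2g).
h = 3.390²/(2·9.8) = 11.49/19.60 = 0.5863 m.

h ≈ 0.5863 m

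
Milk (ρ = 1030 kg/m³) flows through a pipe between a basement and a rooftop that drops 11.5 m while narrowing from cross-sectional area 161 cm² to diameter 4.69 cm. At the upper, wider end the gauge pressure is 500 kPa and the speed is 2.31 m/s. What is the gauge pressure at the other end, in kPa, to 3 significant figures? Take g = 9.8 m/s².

The volume flow rate is constant, so v₂ = (A₁/A₂)v₁ = (161/17.3)·2.31 = 21.5 m/s.
Applying Bernoulli between the two ends and solving for P₂: P₂ = P₁ + ½ρ(v₁² − v₂²) − ρgΔh.
P₂ = 500000 + ½·1030·(2.31² − 21.5²) − 1030·9.8·(−11.5) = 500000 + (-236000) − (-116000) = 380000 Pa.

380 kPa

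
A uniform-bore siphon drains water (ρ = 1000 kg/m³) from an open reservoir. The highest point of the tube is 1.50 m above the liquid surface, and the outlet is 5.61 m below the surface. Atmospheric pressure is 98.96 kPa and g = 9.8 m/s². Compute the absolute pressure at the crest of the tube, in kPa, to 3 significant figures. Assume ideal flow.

P_top ≈ 29.3 kPa

From the surface to the outlet (both open to atmosphere, surface at rest): v = √(2g·h_out) = √(2·9.8·5.61) = 10.5 m/s.
The bore is uniform, so the speed at the crest is the same v. Bernoulli surface→crest: P_atm = P_top + ½ρv² + ρg·h_top.
P_top = 98960 − ½·1000·10.5² − 1000·9.8·1.50 = 29300 Pa.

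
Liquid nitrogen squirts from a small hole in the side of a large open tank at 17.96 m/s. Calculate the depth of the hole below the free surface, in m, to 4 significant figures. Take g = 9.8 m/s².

For a small hole in a large open tank, ½v² = gh, giving h = v²/(2g).
h = 17.96²/(2·9.8) = 322.6/19.60 = 16.46 m.

h ≈ 16.46 m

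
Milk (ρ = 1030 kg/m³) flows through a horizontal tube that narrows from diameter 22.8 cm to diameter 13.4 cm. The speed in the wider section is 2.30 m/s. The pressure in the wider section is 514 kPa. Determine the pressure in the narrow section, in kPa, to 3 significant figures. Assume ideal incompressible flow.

Mass conservation (A₁v₁ = A₂v₂) gives v₂ = 2.30 × 408/141 = 6.66 m/s.
The pipe is horizontal, so Bernoulli reduces to P₁ + ½ρv₁² = P₂ + ½ρv₂².
P₂ = P₁ − ½ρ(v₂² − v₁²) = 514000 − ½·1030·(6.66² − 2.30²) = 514000 − 20100 = 494000 Pa.

P₂ = 494 kPa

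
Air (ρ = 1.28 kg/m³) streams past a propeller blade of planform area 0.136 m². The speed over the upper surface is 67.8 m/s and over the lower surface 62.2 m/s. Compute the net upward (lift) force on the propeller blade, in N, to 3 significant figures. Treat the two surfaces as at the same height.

F ≈ 63.4 N

With equal heights on the two surfaces, Bernoulli gives P_lower − P_upper = ½ρ(v_upper² − v_lower²).
ΔP = ½·1.28·(67.8² − 62.2²) = 466 Pa.
Lift = ΔP · A = 466 × 0.136 = 63.4 N.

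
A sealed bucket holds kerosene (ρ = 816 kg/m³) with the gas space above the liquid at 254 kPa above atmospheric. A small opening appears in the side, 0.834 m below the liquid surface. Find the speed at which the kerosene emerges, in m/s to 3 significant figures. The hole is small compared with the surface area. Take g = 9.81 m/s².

v ≈ 25.3 m/s

Take point 1 at the surface (v₁ ≈ 0) and point 2 at the hole (at atmospheric pressure). Bernoulli: P₁ + ρg h = P_atm + ½ρv₂².
With P₁ − P_atm = 254000 Pa, v₂ = √(2gh + 2ΔP/ρ) = √(2·9.81·0.834 + 2·254000/816) = 25.3 m/s.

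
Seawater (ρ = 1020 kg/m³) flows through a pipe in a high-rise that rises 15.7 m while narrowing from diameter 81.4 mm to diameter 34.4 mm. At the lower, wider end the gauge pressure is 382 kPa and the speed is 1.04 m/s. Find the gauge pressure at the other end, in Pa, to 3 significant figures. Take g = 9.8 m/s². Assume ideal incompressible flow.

P₂ ≈ 208000 Pa

Continuity gives A₁v₁ = A₂v₂, so v₂ = (52.0 cm²)/(9.29 cm²) × 1.04 m/s = 5.82 m/s.
Energy conservation along the streamline gives P₂ = P₁ − ½ρ(v₂² − v₁²) − ρg(h₂ − h₁).
P₂ = 382000 + ½·1020·(1.04² − 5.82²) − 1020·9.8·(+15.7) = 382000 + (-16700) − (157000) = 208000 Pa.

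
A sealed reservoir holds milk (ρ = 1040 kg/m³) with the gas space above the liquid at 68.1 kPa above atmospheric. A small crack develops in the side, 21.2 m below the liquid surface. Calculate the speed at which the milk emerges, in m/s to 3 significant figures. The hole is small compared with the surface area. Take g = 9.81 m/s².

Take point 1 at the surface (v₁ ≈ 0) and point 2 at the hole (at atmospheric pressure). Bernoulli: P₁ + ρg h = P_atm + ½ρv₂².
With P₁ − P_atm = 68100 Pa, v₂ = √(2gh + 2ΔP/ρ) = √(2·9.81·21.2 + 2·68100/1040) = 23.4 m/s.

23.4 m/s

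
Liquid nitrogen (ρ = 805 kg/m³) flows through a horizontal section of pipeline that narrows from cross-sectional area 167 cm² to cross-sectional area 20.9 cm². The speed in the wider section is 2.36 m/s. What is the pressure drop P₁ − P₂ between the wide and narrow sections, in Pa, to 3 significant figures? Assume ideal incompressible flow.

The volume flow rate is constant, so v₂ = (A₁/A₂)v₁ = (167/20.9)·2.36 = 18.9 m/s.
Along the horizontal streamline, P + ½ρv² is constant.
P₁ − P₂ = ½·805·(18.9² − 2.36²) = ½·805·350 = 141000 Pa.

ΔP = 141000 Pa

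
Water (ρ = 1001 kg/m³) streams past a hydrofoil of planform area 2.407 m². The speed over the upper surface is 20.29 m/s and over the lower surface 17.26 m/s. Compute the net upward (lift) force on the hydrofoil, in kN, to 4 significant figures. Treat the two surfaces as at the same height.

From P + ½ρv² = const at equal height, P_low − P_up = ½ρ(v_up² − v_low²).
ΔP = ½·1001·(20.29² − 17.26²) = 56950 Pa.
Lift = ΔP · A = 56950 × 2.407 = 137100 N.

F ≈ 137.1 kN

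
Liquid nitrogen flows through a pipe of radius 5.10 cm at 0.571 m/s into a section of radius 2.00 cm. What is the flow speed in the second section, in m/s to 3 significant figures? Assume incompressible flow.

v₂ ≈ 3.71 m/s

The volume flow rate is constant, so v₂ = (A₁/A₂)v₁ = (81.7/12.6)·0.571 = 3.71 m/s.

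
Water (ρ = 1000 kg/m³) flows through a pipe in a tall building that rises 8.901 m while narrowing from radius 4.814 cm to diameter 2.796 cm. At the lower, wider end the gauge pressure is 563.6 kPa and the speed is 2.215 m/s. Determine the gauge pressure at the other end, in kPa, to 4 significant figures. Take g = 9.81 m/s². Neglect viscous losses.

133.8 kPa

Mass conservation (A₁v₁ = A₂v₂) gives v₂ = 2.215 × 72.81/6.140 = 26.26 m/s.
Applying Bernoulli between the two ends and solving for P₂: P₂ = P₁ + ½ρ(v₁² − v₂²) − ρgΔh.
P₂ = 563600 + ½·1000·(2.215² − 26.26²) − 1000·9.81·(+8.901) = 563600 + (-342500) − (87320) = 133800 Pa.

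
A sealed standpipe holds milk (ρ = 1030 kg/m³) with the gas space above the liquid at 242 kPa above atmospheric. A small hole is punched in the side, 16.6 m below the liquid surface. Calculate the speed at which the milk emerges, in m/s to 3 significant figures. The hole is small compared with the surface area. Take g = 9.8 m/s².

28.2 m/s

Take point 1 at the surface (v₁ ≈ 0) and point 2 at the hole (at atmospheric pressure). Bernoulli: P₁ + ρg h = P_atm + ½ρv₂².
With P₁ − P_atm = 242000 Pa, v₂ = √(2gh + 2ΔP/ρ) = √(2·9.8·16.6 + 2·242000/1030) = 28.2 m/s.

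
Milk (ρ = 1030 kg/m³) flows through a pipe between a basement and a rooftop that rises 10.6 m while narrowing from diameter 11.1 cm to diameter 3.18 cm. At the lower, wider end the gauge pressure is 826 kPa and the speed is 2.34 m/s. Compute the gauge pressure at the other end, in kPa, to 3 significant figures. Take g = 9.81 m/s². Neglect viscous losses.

Continuity gives A₁v₁ = A₂v₂, so v₂ = (96.8 cm²)/(7.94 cm²) × 2.34 m/s = 28.5 m/s.
Bernoulli: P₁ + ½ρv₁² + ρg h₁ = P₂ + ½ρv₂² + ρg h₂, so P₂ = P₁ + ½ρ(v₁² − v₂²) − ρg(h₂ − h₁).
P₂ = 826000 + ½·1030·(2.34² − 28.5²) − 1030·9.81·(+10.6) = 826000 + (-416000) − (107000) = 303000 Pa.

P₂ ≈ 303 kPa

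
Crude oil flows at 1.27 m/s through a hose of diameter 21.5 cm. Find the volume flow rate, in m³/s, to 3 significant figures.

0.0461 m³/s

Q = A·v = 0.0363 m² × 1.27 m/s = 0.0461 m³/s.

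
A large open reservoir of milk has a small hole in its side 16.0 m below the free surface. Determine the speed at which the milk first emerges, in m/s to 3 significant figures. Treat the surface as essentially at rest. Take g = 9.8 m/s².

17.7 m/s

The surface is effectively still and both ends are open, so ½v² = gh and v = √(2·9.8·16.0) = 17.7 m/s.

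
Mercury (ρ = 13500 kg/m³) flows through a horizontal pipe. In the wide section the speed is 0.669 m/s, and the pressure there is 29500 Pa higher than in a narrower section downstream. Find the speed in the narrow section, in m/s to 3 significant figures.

2.19 m/s

With h₁ = h₂, rearranging Bernoulli gives v₂ = √(v₁² + 2ΔP/ρ).
v₂ = √(0.669² + 2·29500/13500) = √(0.448 + 4.37) = 2.19 m/s.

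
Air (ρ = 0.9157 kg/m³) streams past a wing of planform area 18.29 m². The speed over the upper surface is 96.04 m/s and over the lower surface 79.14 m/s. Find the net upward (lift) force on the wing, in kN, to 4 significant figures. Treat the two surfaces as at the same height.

From P + ½ρv² = const at equal height, P_low − P_up = ½ρ(v_up² − v_low²).
ΔP = ½·0.9157·(96.04² − 79.14²) = 1355 Pa.
Lift = ΔP · A = 1355 × 18.29 = 24790 N.

24.79 kN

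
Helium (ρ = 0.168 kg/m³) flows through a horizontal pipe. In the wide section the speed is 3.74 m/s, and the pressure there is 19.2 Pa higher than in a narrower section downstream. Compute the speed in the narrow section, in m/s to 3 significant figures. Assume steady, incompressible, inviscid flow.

15.6 m/s

Along the level pipe P + ½ρv² is conserved, hence v₂² = v₁² + 2(P₁ − P₂)/ρ.
v₂ = √(3.74² + 2·19.2/0.168) = √(14.0 + 229) = 15.6 m/s.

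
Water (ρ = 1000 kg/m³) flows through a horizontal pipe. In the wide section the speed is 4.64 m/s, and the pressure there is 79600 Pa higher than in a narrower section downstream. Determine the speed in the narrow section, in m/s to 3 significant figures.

v₂ ≈ 13.4 m/s

Horizontal Bernoulli: P₁ + ½ρv₁² = P₂ + ½ρv₂², so v₂² = v₁² + 2(P₁ − P₂)/ρ.
v₂ = √(4.64² + 2·79600/1000) = √(21.5 + 159) = 13.4 m/s.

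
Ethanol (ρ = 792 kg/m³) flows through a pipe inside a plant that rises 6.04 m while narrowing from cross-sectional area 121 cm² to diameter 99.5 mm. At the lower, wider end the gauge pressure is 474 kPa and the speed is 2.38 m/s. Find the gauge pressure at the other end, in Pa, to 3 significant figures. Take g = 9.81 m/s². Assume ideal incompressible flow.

Mass conservation (A₁v₁ = A₂v₂) gives v₂ = 2.38 × 121/77.8 = 3.70 m/s.
Applying Bernoulli between the two ends and solving for P₂: P₂ = P₁ + ½ρ(v₁² − v₂²) − ρgΔh.
P₂ = 474000 + ½·792·(2.38² − 3.70²) − 792·9.81·(+6.04) = 474000 + (-3190) − (46900) = 424000 Pa.

P₂ ≈ 424000 Pa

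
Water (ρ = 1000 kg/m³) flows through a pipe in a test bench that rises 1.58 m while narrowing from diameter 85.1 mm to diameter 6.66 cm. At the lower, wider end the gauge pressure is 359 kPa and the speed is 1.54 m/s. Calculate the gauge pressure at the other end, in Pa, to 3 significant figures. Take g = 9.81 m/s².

P₂ ≈ 342000 Pa

Continuity gives A₁v₁ = A₂v₂, so v₂ = (56.9 cm²)/(34.8 cm²) × 1.54 m/s = 2.51 m/s.
Applying Bernoulli between the two ends and solving for P₂: P₂ = P₁ + ½ρ(v₁² − v₂²) − ρgΔh.
P₂ = 359000 + ½·1000·(1.54² − 2.51²) − 1000·9.81·(+1.58) = 359000 + (-1980) − (15500) = 342000 Pa.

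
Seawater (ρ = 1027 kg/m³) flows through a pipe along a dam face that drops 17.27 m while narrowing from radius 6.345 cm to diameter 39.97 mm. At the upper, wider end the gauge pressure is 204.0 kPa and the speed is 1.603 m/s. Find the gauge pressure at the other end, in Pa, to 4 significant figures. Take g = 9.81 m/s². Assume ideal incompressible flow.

Continuity gives A₁v₁ = A₂v₂, so v₂ = (126.5 cm²)/(12.55 cm²) × 1.603 m/s = 16.16 m/s.
Energy conservation along the streamline gives P₂ = P₁ − ½ρ(v₂² − v₁²) − ρg(h₂ − h₁).
P₂ = 204000 + ½·1027·(1.603² − 16.16²) − 1027·9.81·(−17.27) = 204000 + (-132700) − (-174000) = 245200 Pa.

P₂ = 245200 Pa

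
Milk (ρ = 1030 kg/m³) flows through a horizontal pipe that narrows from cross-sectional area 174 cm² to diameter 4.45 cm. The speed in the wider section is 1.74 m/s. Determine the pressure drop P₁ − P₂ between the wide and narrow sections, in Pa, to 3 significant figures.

By continuity, v₂ = v₁·A₁/A₂ = 1.74·(174/15.6) = 19.5 m/s.
The pipe is horizontal, so Bernoulli reduces to P₁ + ½ρv₁² = P₂ + ½ρv₂².
P₁ − P₂ = ½·1030·(19.5² − 1.74²) = ½·1030·376 = 194000 Pa.

ΔP ≈ 194000 Pa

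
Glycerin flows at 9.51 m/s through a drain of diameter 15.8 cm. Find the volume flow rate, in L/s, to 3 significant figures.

Q ≈ 186 L/s

Q = A·v = 0.0196 m² × 9.51 m/s = 0.186 m³/s.
Converting: 0.186 m³/s × 1000 = 186 L/s.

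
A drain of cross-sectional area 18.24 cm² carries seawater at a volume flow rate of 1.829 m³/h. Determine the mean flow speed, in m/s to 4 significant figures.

Q = 1.829 m³/h = 0.0005081 m³/s.
v = Q/A = 0.0005081 / 0.001824 = 0.2785 m/s.

v = 0.2785 m/s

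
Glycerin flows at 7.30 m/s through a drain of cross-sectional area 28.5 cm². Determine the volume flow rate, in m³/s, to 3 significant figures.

Q ≈ 0.0208 m³/s

Q = A·v = 0.00285 m² × 7.30 m/s = 0.0208 m³/s.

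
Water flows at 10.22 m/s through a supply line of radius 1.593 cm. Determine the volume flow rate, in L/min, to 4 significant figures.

488.9 L/min

Q = A·v = 0.0007972 m² × 10.22 m/s = 0.008148 m³/s.
Converting: 0.008148 m³/s × 60000 = 488.9 L/min.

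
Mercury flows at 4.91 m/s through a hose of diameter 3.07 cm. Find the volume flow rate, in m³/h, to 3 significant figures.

Q = A·v = 0.000740 m² × 4.91 m/s = 0.00363 m³/s.
Converting: 0.00363 m³/s × 3600 = 13.1 m³/h.

Q = 13.1 m³/h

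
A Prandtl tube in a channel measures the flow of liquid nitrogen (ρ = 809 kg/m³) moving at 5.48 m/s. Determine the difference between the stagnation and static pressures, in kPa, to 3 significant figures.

ΔP = 12.1 kPa

Bernoulli between the free stream and the stagnation point: ½ρv² = P_stag − P_static.
ΔP = ½·809·5.48² = 12100 Pa.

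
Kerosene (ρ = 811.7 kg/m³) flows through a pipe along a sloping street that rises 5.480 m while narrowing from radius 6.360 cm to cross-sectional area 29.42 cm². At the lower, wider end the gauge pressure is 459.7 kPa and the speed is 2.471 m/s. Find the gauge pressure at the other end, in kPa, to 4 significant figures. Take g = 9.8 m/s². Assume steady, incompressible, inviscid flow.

P₂ ≈ 372.4 kPa

Mass conservation (A₁v₁ = A₂v₂) gives v₂ = 2.471 × 127.1/29.42 = 10.67 m/s.
Bernoulli: P₁ + ½ρv₁² + ρg h₁ = P₂ + ½ρv₂² + ρg h₂, so P₂ = P₁ + ½ρ(v₁² − v₂²) − ρg(h₂ − h₁).
P₂ = 459700 + ½·811.7·(2.471² − 10.67²) − 811.7·9.8·(+5.480) = 459700 + (-43760) − (43590) = 372400 Pa.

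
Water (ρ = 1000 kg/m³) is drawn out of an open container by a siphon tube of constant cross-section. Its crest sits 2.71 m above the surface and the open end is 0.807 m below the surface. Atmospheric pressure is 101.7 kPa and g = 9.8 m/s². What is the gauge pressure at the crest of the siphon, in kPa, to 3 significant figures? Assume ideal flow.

The outlet speed comes from Torricelli: v = √(2g·0.807) = 3.98 m/s.
With constant cross-section the crest speed equals v; applying Bernoulli from the surface up to the crest, P_top = P_atm − ½ρv² − ρg·h_top.
P_top = 101700 − ½·1000·3.98² − 1000·9.8·2.71 = 67200 Pa. So P_gauge = P_top − P_atm = -34500 Pa.

-34.5 kPa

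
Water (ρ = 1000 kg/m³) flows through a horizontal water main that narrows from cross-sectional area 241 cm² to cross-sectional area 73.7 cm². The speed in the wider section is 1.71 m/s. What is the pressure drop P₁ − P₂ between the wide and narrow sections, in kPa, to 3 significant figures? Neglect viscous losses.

Continuity gives A₁v₁ = A₂v₂, so v₂ = (241 cm²)/(73.7 cm²) × 1.71 m/s = 5.59 m/s.
Along the horizontal streamline, P + ½ρv² is constant.
P₁ − P₂ = ½·1000·(5.59² − 1.71²) = ½·1000·28.3 = 14200 Pa.

ΔP ≈ 14.2 kPa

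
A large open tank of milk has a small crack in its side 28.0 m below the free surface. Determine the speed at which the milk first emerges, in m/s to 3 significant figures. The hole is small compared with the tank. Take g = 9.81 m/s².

Bernoulli from surface to hole (P equal, v_surface ≈ 0): v = √(2gh) = √(2×9.81×28.0) = 23.4 m/s.

v = 23.4 m/s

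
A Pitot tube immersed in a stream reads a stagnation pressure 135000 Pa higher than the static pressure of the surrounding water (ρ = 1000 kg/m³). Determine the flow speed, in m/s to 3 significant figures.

Bernoulli between the free stream and the stagnation point: ½ρv² = P_stag − P_static.
v = √(2ΔP/ρ) = √(2·135000/1000) = 16.4 m/s.

v ≈ 16.4 m/s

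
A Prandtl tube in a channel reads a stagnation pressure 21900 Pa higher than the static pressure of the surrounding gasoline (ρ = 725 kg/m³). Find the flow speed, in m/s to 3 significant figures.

Bernoulli between the free stream and the stagnation point: ½ρv² = P_stag − P_static.
v = √(2ΔP/ρ) = √(2·21900/725) = 7.77 m/s.

v = 7.77 m/s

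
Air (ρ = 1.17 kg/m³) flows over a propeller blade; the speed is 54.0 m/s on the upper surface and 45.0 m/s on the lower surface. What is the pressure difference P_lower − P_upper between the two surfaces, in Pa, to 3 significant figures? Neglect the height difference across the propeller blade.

ΔP = 521 Pa

The pressure is lower where the speed is higher: ΔP = ½ρ(v_up² − v_low²).
ΔP = ½·1.17·(54.0² − 45.0²) = 521 Pa.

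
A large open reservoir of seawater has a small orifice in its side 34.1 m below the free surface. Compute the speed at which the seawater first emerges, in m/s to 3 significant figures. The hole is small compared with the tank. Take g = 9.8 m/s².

25.9 m/s

Bernoulli from surface to hole (P equal, v_surface ≈ 0): v = √(2gh) = √(2×9.8×34.1) = 25.9 m/s.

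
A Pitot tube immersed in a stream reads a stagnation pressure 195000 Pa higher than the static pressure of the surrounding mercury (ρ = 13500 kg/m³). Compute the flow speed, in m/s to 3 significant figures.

v ≈ 5.37 m/s

At the stagnation point the flow is brought to rest, so Bernoulli gives P_stag − P_static = ½ρv².
v = √(2ΔP/ρ) = √(2·195000/13500) = 5.37 m/s.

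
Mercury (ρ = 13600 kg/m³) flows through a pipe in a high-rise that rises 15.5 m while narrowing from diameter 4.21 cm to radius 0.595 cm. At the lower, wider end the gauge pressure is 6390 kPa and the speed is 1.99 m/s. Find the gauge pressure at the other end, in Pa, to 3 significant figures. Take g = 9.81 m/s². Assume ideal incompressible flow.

The volume flow rate is constant, so v₂ = (A₁/A₂)v₁ = (13.9/1.11)·1.99 = 24.9 m/s.
Energy conservation along the streamline gives P₂ = P₁ − ½ρ(v₂² − v₁²) − ρg(h₂ − h₁).
P₂ = 6390000 + ½·13600·(1.99² − 24.9²) − 13600·9.81·(+15.5) = 6390000 + (-4190000) − (2070000) = 131000 Pa.

P₂ = 131000 Pa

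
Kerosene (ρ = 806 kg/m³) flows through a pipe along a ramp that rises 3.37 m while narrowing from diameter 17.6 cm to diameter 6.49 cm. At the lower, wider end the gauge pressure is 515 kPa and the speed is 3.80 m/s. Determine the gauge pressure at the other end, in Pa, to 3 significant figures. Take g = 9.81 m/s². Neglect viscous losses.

P₂ = 179000 Pa

The volume flow rate is constant, so v₂ = (A₁/A₂)v₁ = (243/33.1)·3.80 = 27.9 m/s.
Bernoulli: P₁ + ½ρv₁² + ρg h₁ = P₂ + ½ρv₂² + ρg h₂, so P₂ = P₁ + ½ρ(v₁² − v₂²) − ρg(h₂ − h₁).
P₂ = 515000 + ½·806·(3.80² − 27.9²) − 806·9.81·(+3.37) = 515000 + (-309000) − (26600) = 179000 Pa.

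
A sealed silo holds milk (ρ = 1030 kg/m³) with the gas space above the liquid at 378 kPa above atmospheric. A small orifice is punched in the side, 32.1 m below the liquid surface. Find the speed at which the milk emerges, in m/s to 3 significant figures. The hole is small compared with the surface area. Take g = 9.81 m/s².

v ≈ 36.9 m/s

Take point 1 at the surface (v₁ ≈ 0) and point 2 at the hole (at atmospheric pressure). Bernoulli: P₁ + ρg h = P_atm + ½ρv₂².
With P₁ − P_atm = 378000 Pa, v₂ = √(2gh + 2ΔP/ρ) = √(2·9.81·32.1 + 2·378000/1030) = 36.9 m/s.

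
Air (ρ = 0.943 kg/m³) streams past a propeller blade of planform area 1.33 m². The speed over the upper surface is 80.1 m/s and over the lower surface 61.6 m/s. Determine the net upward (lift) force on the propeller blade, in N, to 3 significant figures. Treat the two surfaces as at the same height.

F ≈ 1640 N

From P + ½ρv² = const at equal height, P_low − P_up = ½ρ(v_up² − v_low²).
ΔP = ½·0.943·(80.1² − 61.6²) = 1240 Pa.
Lift = ΔP · A = 1240 × 1.33 = 1640 N.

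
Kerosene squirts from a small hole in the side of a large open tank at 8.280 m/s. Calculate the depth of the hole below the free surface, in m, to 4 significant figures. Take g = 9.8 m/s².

Inverting v = √(2gh) gives h = v² / 2g.
h = 8.280²/(2·9.8) = 68.56/19.60 = 3.498 m.

h ≈ 3.498 m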